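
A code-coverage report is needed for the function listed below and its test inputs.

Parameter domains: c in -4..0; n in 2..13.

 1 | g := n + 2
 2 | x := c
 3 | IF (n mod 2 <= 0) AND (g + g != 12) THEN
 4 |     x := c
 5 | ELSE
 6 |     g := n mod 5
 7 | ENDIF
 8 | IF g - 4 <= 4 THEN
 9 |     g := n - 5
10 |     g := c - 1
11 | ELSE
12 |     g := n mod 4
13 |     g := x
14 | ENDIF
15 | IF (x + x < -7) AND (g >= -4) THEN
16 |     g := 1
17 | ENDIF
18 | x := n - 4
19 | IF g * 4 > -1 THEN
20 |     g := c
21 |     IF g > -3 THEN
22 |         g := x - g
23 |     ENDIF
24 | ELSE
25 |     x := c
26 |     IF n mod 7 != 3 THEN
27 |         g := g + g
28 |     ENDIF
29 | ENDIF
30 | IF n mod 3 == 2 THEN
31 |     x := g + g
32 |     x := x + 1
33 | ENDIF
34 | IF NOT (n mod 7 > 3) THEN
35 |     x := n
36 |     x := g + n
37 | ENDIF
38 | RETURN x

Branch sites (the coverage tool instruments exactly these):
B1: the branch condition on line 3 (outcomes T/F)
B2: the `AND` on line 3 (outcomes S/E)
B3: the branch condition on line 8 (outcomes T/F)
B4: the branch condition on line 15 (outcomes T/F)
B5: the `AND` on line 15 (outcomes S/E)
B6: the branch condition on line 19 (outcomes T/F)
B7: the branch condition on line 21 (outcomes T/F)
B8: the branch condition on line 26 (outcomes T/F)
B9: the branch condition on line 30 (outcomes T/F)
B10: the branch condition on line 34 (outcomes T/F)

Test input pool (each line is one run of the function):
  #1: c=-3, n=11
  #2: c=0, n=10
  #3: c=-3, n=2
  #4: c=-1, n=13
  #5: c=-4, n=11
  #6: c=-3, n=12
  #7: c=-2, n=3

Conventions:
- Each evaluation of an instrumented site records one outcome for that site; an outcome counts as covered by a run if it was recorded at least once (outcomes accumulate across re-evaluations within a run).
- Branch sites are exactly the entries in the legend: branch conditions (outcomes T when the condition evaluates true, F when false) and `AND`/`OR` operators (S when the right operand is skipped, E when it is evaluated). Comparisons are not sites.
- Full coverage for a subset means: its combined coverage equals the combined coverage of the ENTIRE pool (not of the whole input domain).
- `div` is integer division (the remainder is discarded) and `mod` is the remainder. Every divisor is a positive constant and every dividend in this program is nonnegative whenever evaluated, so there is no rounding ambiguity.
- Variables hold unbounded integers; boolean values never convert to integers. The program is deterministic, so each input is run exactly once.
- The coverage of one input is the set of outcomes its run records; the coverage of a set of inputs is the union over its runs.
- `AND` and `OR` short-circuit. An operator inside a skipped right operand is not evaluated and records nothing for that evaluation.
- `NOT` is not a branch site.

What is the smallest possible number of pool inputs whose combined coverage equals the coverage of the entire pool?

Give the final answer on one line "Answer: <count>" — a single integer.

#1 (c=-3, n=11) -> B2->S, B1->F, B3->T, B5->S, B4->F, B6->F, B8->T, B9->T, B10->F; covered: B1=F, B2=S, B3=T, B4=F, B5=S, B6=F, B8=T, B9=T, B10=F
#2 (c=0, n=10) -> B2->E, B1->T, B3->F, B5->S, B4->F, B6->T, B7->T, B9->F, B10->T; covered: B1=T, B2=E, B3=F, B4=F, B5=S, B6=T, B7=T, B9=F, B10=T
#3 (c=-3, n=2) -> B2->E, B1->T, B3->T, B5->S, B4->F, B6->F, B8->T, B9->T, B10->T; covered: B1=T, B2=E, B3=T, B4=F, B5=S, B6=F, B8=T, B9=T, B10=T
#4 (c=-1, n=13) -> B2->S, B1->F, B3->T, B5->S, B4->F, B6->F, B8->T, B9->F, B10->F; covered: B1=F, B2=S, B3=T, B4=F, B5=S, B6=F, B8=T, B9=F, B10=F
#5 (c=-4, n=11) -> B2->S, B1->F, B3->T, B5->E, B4->F, B6->F, B8->T, B9->T, B10->F; covered: B1=F, B2=S, B3=T, B4=F, B5=E, B6=F, B8=T, B9=T, B10=F
#6 (c=-3, n=12) -> B2->E, B1->T, B3->F, B5->S, B4->F, B6->F, B8->T, B9->F, B10->F; covered: B1=T, B2=E, B3=F, B4=F, B5=S, B6=F, B8=T, B9=F, B10=F
#7 (c=-2, n=3) -> B2->S, B1->F, B3->T, B5->S, B4->F, B6->F, B8->F, B9->F, B10->T; covered: B1=F, B2=S, B3=T, B4=F, B5=S, B6=F, B8=F, B9=F, B10=T
together the pool reaches 18 outcomes: B1=T, B1=F, B2=S, B2=E, B3=T, B3=F, B4=F, B5=S, B5=E, B6=T, B6=F, B7=T, B8=T, B8=F, B9=T, B9=F, B10=T, B10=F
every size-1 subset falls short of the 18 outcomes (best: 9/18)
every size-2 subset falls short of the 18 outcomes (best: 17/18)
the canonical winner is {2, 5, 7}: size 3, full 18-outcome coverage, earliest index list among size-3 covers

Answer: 3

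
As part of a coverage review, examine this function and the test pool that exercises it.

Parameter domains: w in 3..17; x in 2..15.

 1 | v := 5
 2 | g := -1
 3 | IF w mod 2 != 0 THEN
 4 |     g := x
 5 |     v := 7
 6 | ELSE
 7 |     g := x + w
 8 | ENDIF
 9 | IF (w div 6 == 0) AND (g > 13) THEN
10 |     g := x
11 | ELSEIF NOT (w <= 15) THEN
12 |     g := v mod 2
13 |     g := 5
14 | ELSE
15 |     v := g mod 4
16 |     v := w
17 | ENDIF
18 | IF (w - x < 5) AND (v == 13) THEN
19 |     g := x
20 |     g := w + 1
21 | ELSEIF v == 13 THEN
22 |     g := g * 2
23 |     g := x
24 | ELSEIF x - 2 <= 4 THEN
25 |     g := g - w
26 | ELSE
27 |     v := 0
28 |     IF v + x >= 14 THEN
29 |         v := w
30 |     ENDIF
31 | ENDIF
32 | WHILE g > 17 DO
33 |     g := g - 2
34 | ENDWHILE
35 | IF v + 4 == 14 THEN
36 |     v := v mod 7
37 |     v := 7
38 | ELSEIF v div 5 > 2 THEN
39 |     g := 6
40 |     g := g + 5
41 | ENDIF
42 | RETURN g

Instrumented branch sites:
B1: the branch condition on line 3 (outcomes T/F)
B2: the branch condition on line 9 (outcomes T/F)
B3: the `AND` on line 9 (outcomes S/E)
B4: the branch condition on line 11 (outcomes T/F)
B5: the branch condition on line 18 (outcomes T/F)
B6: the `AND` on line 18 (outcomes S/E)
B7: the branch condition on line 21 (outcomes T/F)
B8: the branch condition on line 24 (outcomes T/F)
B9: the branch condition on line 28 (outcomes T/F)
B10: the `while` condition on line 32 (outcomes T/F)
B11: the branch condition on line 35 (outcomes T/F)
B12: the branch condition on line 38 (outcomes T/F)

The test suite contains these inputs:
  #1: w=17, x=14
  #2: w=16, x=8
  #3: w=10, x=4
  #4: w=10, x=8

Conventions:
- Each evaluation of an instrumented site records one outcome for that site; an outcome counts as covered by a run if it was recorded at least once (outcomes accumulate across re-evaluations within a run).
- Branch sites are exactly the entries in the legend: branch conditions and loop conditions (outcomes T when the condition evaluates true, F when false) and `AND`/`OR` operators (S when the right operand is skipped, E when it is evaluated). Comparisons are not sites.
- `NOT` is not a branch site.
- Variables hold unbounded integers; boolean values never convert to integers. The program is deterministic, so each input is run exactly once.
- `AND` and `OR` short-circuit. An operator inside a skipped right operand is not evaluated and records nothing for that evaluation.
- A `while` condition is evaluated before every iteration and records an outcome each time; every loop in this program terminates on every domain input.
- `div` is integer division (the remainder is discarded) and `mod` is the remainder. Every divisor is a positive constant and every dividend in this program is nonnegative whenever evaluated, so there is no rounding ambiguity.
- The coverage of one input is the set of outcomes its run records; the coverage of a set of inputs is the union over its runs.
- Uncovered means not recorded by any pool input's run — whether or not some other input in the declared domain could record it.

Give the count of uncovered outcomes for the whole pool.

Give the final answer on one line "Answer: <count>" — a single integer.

input #1 (w=17, x=14): covers B1=T, B2=F, B3=S, B4=T, B5=F, B6=E, B7=F, B8=F, B9=T, B10=F, B11=F, B12=T
input #2 (w=16, x=8): covers B1=F, B2=F, B3=S, B4=T, B5=F, B6=S, B7=F, B8=F, B9=F, B10=F, B11=F, B12=F
input #3 (w=10, x=4): covers B1=F, B2=F, B3=S, B4=F, B5=F, B6=S, B7=F, B8=T, B10=F, B11=T
input #4 (w=10, x=8): covers B1=F, B2=F, B3=S, B4=F, B5=F, B6=E, B7=F, B8=F, B9=F, B10=T, B10=F, B11=F, B12=F
union over the pool: B1=T, B1=F, B2=F, B3=S, B4=T, B4=F, B5=F, B6=S, B6=E, B7=F, B8=T, B8=F, B9=T, B9=F, B10=T, B10=F, B11=T, B11=F, B12=T, B12=F
uncovered (4 of 24): B2=T, B3=E, B5=T, B7=T

Answer: 4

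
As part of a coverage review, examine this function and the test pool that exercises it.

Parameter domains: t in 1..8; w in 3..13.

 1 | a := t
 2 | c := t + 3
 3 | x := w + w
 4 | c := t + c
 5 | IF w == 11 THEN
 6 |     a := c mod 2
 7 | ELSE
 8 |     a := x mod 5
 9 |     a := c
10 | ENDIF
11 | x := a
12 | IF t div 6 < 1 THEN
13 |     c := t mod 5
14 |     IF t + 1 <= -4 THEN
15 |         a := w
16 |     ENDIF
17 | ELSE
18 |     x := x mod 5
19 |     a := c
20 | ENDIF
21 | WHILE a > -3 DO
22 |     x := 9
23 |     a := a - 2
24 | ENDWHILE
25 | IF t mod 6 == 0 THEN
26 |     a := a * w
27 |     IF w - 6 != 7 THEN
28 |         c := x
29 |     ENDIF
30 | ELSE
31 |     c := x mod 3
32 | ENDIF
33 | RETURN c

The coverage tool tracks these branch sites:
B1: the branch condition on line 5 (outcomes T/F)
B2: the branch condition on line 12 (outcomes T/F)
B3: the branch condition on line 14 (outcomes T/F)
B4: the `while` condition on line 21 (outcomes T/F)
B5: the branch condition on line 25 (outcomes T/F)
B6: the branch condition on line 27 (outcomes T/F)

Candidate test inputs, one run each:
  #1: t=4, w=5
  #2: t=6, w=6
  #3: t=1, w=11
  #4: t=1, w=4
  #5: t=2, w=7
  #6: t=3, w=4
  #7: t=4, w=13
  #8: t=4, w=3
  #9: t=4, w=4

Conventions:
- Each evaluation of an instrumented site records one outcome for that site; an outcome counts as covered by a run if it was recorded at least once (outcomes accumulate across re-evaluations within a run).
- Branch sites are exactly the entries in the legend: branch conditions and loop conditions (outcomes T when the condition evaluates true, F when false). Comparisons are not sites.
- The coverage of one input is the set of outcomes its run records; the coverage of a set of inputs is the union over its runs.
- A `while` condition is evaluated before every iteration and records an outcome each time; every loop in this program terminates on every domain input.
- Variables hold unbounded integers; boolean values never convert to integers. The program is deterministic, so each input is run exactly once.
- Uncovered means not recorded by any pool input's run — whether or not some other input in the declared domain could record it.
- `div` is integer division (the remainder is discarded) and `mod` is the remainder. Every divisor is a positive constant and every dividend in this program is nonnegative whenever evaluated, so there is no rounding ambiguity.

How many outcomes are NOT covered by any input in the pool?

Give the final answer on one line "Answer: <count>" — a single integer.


input #1 (t=4, w=5): events B1->F, B2->T, B3->F, B4->T, B4->T, B4->T, B4->T, B4->T, B4->T, B4->T, B4->F, B5->F; covers B1=F, B2=T, B3=F, B4=T, B4=F, B5=F
input #2 (t=6, w=6): events B1->F, B2->F, B4->T, B4->T, B4->T, B4->T, B4->T, B4->T, B4->T, B4->T, B4->T, B4->F, B5->T, B6->T; covers B1=F, B2=F, B4=T, B4=F, B5=T, B6=T
input #3 (t=1, w=11): events B1->T, B2->T, B3->F, B4->T, B4->T, B4->F, B5->F; covers B1=T, B2=T, B3=F, B4=T, B4=F, B5=F
input #4 (t=1, w=4): events B1->F, B2->T, B3->F, B4->T, B4->T, B4->T, B4->T, B4->F, B5->F; covers B1=F, B2=T, B3=F, B4=T, B4=F, B5=F
input #5 (t=2, w=7): events B1->F, B2->T, B3->F, B4->T, B4->T, B4->T, B4->T, B4->T, B4->F, B5->F; covers B1=F, B2=T, B3=F, B4=T, B4=F, B5=F
input #6 (t=3, w=4): events B1->F, B2->T, B3->F, B4->T, B4->T, B4->T, B4->T, B4->T, B4->T, B4->F, B5->F; covers B1=F, B2=T, B3=F, B4=T, B4=F, B5=F
input #7 (t=4, w=13): events B1->F, B2->T, B3->F, B4->T, B4->T, B4->T, B4->T, B4->T, B4->T, B4->T, B4->F, B5->F; covers B1=F, B2=T, B3=F, B4=T, B4=F, B5=F
input #8 (t=4, w=3): events B1->F, B2->T, B3->F, B4->T, B4->T, B4->T, B4->T, B4->T, B4->T, B4->T, B4->F, B5->F; covers B1=F, B2=T, B3=F, B4=T, B4=F, B5=F
input #9 (t=4, w=4): events B1->F, B2->T, B3->F, B4->T, B4->T, B4->T, B4->T, B4->T, B4->T, B4->T, B4->F, B5->F; covers B1=F, B2=T, B3=F, B4=T, B4=F, B5=F
union over the pool: B1=T, B1=F, B2=T, B2=F, B3=F, B4=T, B4=F, B5=T, B5=F, B6=T
uncovered (2 of 12): B3=T, B6=F
Answer: 2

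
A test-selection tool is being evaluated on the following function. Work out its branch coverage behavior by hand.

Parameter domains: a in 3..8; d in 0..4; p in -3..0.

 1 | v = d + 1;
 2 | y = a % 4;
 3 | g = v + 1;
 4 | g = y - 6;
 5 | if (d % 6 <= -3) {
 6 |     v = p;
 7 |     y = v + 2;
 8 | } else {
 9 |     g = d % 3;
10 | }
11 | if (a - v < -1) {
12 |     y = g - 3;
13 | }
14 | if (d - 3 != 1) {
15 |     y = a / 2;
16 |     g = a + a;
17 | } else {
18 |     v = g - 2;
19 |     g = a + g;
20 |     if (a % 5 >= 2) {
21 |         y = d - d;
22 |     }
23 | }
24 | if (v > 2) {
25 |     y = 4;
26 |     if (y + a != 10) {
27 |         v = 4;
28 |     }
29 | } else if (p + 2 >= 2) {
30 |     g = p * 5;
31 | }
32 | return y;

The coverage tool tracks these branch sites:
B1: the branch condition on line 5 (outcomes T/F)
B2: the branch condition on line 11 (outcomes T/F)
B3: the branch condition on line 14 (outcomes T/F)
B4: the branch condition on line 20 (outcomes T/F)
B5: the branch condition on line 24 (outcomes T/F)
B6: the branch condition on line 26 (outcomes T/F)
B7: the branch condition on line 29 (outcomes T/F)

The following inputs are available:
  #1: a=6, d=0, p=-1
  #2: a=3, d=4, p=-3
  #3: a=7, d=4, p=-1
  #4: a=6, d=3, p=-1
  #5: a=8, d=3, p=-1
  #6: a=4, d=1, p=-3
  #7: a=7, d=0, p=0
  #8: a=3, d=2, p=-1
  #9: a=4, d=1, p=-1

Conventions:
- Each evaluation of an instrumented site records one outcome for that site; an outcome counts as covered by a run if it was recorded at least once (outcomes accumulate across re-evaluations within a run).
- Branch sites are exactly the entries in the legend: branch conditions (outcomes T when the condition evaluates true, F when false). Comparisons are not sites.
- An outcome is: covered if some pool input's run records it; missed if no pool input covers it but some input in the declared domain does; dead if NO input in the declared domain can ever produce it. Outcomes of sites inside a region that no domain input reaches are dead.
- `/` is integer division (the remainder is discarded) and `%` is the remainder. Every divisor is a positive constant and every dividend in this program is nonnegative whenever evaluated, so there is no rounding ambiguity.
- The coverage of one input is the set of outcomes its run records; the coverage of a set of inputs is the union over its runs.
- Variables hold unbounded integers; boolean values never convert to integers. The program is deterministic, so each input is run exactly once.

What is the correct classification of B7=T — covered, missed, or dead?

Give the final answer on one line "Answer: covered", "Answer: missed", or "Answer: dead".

B7=T is recorded by pool input(s) 7 -> covered

Answer: covered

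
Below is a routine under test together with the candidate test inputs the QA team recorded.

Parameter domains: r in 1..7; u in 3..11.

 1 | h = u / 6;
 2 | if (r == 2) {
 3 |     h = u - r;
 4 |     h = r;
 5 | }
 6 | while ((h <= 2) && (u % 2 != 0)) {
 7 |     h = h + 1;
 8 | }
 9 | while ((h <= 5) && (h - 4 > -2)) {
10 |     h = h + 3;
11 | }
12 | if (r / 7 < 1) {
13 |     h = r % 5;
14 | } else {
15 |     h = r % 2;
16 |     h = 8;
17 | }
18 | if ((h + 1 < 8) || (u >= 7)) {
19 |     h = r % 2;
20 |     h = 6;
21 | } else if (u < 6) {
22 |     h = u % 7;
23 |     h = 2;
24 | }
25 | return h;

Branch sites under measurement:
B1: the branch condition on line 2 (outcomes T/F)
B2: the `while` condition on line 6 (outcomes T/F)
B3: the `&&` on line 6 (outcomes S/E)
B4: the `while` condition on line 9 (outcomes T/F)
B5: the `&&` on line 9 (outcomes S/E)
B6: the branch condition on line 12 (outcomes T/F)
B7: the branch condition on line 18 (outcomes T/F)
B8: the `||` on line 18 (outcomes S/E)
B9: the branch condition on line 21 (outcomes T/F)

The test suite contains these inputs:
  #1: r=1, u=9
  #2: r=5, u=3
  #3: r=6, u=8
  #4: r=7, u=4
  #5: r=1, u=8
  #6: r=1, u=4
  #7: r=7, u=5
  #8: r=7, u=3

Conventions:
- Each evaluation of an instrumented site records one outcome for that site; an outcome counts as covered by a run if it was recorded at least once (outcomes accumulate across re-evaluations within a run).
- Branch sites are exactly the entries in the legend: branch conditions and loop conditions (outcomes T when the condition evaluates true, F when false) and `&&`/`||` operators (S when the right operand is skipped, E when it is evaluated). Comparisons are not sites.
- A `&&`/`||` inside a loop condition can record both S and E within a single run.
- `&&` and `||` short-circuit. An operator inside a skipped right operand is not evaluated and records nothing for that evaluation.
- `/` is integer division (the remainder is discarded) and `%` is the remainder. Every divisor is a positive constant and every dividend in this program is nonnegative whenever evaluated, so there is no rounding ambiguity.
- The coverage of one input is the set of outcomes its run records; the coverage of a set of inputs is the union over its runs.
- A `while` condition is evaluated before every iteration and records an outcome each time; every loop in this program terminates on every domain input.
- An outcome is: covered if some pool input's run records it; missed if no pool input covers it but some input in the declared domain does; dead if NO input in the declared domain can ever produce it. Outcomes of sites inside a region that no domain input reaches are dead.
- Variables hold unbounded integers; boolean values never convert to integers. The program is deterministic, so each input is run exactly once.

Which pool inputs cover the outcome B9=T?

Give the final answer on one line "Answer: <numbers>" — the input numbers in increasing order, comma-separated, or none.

input #1 (r=1, u=9): does not record B9=T
input #2 (r=5, u=3): does not record B9=T
input #3 (r=6, u=8): does not record B9=T
input #4 (r=7, u=4): records B9=T
input #5 (r=1, u=8): does not record B9=T
input #6 (r=1, u=4): does not record B9=T
input #7 (r=7, u=5): records B9=T
input #8 (r=7, u=3): records B9=T

Answer: 4, 7, 8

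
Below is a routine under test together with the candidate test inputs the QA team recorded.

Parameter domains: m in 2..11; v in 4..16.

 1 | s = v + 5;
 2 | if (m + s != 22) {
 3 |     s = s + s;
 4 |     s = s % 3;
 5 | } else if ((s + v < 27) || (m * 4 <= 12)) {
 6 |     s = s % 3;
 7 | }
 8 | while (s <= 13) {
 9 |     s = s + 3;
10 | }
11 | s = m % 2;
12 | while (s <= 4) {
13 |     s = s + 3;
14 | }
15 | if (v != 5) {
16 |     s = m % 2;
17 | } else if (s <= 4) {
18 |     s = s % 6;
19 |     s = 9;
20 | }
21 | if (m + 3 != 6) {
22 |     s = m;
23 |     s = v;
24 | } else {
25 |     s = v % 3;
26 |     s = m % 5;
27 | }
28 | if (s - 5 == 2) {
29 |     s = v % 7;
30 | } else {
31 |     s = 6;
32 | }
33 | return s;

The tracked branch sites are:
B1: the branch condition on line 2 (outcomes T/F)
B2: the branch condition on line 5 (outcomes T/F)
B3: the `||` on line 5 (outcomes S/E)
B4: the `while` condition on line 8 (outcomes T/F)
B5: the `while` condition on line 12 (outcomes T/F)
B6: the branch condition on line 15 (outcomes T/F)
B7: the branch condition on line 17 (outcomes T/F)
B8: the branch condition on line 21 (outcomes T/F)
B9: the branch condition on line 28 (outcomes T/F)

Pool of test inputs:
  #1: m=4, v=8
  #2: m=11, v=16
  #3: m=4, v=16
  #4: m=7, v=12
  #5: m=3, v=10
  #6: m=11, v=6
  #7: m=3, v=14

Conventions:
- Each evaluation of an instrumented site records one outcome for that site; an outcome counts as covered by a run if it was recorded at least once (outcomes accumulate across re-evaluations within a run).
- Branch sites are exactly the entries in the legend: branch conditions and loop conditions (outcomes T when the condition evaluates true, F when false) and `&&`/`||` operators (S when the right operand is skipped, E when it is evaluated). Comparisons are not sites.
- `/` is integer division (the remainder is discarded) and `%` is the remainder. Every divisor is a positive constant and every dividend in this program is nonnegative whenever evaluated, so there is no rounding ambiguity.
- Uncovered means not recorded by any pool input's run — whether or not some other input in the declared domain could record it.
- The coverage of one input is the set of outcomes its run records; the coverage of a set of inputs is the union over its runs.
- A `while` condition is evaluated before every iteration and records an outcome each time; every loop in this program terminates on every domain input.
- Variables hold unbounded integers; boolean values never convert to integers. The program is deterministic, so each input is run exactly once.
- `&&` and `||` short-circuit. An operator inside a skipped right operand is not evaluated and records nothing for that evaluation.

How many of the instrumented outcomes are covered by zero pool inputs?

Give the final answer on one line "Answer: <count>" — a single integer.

test 1 (m=4, v=8) fires B1->T, B4->T, B4->T, B4->T, B4->T, B4->F, B5->T, B5->T, B5->F, B6->T, B8->T, B9->F; hits B1=T, B4=T, B4=F, B5=T, B5=F, B6=T, B8=T, B9=F
test 2 (m=11, v=16) fires B1->T, B4->T, B4->T, B4->T, B4->T, B4->T, B4->F, B5->T, B5->T, B5->F, B6->T, B8->T, B9->F; hits B1=T, B4=T, B4=F, B5=T, B5=F, B6=T, B8=T, B9=F
test 3 (m=4, v=16) fires B1->T, B4->T, B4->T, B4->T, B4->T, B4->T, B4->F, B5->T, B5->T, B5->F, B6->T, B8->T, B9->F; hits B1=T, B4=T, B4=F, B5=T, B5=F, B6=T, B8=T, B9=F
test 4 (m=7, v=12) fires B1->T, B4->T, B4->T, B4->T, B4->T, B4->T, B4->F, B5->T, B5->T, B5->F, B6->T, B8->T, B9->F; hits B1=T, B4=T, B4=F, B5=T, B5=F, B6=T, B8=T, B9=F
test 5 (m=3, v=10) fires B1->T, B4->T, B4->T, B4->T, B4->T, B4->T, B4->F, B5->T, B5->T, B5->F, B6->T, B8->F, B9->F; hits B1=T, B4=T, B4=F, B5=T, B5=F, B6=T, B8=F, B9=F
test 6 (m=11, v=6) fires B1->F, B3->S, B2->T, B4->T, B4->T, B4->T, B4->T, B4->F, B5->T, B5->T, B5->F, B6->T, B8->T, B9->F; hits B1=F, B2=T, B3=S, B4=T, B4=F, B5=T, B5=F, B6=T, B8=T, B9=F
test 7 (m=3, v=14) fires B1->F, B3->E, B2->T, B4->T, B4->T, B4->T, B4->T, B4->T, B4->F, B5->T, B5->T, B5->F, B6->T, B8->F, ...; hits B1=F, B2=T, B3=E, B4=T, B4=F, B5=T, B5=F, B6=T, B8=F, B9=F
union over the pool: B1=T, B1=F, B2=T, B3=S, B3=E, B4=T, B4=F, B5=T, B5=F, B6=T, B8=T, B8=F, B9=F
uncovered (5 of 18): B2=F, B6=F, B7=T, B7=F, B9=T

Answer: 5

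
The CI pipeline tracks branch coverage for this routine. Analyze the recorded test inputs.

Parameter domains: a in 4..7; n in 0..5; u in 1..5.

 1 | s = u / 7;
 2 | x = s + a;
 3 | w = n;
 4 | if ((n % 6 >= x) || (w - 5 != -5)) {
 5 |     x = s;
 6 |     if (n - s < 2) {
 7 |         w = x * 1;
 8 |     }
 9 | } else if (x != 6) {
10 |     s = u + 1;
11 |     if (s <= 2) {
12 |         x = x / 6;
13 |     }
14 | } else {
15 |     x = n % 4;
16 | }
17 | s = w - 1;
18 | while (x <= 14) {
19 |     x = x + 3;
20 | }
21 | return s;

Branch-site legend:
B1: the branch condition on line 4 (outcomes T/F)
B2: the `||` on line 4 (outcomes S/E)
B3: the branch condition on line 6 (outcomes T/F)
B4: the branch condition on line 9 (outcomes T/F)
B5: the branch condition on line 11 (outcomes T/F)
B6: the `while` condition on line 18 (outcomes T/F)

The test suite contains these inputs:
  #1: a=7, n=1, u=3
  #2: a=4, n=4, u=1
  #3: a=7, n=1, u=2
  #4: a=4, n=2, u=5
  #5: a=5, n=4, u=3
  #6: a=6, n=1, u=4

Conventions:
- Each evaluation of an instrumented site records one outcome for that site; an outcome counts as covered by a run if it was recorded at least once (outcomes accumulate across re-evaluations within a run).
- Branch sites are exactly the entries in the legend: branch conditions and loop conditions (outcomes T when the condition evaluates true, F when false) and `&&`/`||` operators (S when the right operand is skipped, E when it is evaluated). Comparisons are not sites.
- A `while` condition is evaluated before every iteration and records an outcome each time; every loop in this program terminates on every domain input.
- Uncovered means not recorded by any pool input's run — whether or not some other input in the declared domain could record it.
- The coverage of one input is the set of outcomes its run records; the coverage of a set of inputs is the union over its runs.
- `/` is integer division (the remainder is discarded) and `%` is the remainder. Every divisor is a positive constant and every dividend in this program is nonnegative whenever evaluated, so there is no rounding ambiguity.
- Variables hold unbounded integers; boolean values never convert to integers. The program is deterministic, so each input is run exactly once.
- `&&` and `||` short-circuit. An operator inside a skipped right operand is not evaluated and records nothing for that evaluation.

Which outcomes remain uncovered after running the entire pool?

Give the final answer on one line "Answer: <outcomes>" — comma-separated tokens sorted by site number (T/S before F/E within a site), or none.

run #1 (a=7, n=1, u=3) records B1=T, B2=E, B3=T, B6=T, B6=F
run #2 (a=4, n=4, u=1) records B1=T, B2=S, B3=F, B6=T, B6=F
run #3 (a=7, n=1, u=2) records B1=T, B2=E, B3=T, B6=T, B6=F
run #4 (a=4, n=2, u=5) records B1=T, B2=E, B3=F, B6=T, B6=F
run #5 (a=5, n=4, u=3) records B1=T, B2=E, B3=F, B6=T, B6=F
run #6 (a=6, n=1, u=4) records B1=T, B2=E, B3=T, B6=T, B6=F
union over the pool: B1=T, B2=S, B2=E, B3=T, B3=F, B6=T, B6=F
uncovered (5 of 12): B1=F, B4=T, B4=F, B5=T, B5=F

Answer: B1=F, B4=T, B4=F, B5=T, B5=F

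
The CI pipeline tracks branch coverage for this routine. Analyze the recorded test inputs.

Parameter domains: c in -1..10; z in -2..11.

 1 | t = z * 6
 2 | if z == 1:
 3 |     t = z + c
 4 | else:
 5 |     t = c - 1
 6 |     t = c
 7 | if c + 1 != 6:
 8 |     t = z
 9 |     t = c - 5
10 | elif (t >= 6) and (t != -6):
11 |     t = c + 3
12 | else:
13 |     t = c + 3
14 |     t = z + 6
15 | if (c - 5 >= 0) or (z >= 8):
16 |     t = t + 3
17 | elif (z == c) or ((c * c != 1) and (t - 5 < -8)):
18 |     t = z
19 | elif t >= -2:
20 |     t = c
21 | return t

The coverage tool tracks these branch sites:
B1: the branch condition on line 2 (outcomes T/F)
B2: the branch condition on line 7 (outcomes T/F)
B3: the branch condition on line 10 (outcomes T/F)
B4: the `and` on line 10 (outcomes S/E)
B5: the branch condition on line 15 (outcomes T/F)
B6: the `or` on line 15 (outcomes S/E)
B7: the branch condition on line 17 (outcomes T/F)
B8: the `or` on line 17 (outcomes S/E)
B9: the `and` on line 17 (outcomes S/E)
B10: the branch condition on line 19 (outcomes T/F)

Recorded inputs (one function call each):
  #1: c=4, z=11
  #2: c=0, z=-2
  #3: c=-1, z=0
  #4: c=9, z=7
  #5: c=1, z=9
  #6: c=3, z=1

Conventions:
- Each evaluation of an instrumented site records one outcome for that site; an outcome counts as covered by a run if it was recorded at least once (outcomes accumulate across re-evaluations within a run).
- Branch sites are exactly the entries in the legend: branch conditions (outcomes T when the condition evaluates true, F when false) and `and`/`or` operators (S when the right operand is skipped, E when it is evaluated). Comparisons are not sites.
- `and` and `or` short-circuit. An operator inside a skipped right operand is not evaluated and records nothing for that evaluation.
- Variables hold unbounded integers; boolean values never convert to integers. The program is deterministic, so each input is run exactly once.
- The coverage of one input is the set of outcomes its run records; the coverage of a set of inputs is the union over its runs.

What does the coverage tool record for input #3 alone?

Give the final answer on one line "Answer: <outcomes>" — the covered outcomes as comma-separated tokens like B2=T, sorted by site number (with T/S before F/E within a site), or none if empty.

Tracing the run of input #3 (c=-1, z=0):
  B1->F, B2->T, B6->E, B5->F, B8->E, B9->S, B7->F, B10->F
distinct outcomes covered: B1=F, B2=T, B5=F, B6=E, B7=F, B8=E, B9=S, B10=F

Answer: B1=F, B2=T, B5=F, B6=E, B7=F, B8=E, B9=S, B10=F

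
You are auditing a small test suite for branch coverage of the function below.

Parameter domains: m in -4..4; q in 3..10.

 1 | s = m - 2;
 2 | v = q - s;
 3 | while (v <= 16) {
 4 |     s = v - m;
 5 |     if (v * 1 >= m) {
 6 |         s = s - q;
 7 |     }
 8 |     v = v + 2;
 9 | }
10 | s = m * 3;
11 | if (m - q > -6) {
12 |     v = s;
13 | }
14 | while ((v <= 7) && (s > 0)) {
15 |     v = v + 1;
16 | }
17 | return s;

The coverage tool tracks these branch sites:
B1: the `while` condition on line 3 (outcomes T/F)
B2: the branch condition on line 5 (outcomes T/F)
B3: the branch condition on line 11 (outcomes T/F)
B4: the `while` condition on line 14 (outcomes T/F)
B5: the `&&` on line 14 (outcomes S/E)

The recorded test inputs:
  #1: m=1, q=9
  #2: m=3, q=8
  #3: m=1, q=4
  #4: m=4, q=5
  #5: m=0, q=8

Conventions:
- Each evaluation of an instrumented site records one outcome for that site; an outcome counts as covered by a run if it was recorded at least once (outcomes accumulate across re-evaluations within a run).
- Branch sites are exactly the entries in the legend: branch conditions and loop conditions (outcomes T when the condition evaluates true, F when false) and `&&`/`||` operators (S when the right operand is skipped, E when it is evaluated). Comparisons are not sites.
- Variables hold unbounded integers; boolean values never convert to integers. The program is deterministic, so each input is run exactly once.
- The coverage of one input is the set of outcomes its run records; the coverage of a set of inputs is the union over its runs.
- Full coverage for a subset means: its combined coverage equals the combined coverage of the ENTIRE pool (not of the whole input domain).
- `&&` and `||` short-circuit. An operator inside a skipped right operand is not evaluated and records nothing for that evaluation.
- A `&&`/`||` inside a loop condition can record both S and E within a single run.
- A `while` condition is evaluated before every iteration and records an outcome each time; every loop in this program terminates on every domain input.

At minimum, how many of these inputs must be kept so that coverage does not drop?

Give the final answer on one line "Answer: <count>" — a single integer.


input #1 (m=1, q=9): covers B1=T, B1=F, B2=T, B3=F, B4=F, B5=S
input #2 (m=3, q=8): covers B1=T, B1=F, B2=T, B3=T, B4=F, B5=S
input #3 (m=1, q=4): covers B1=T, B1=F, B2=T, B3=T, B4=T, B4=F, B5=S, B5=E
input #4 (m=4, q=5): covers B1=T, B1=F, B2=T, B2=F, B3=T, B4=F, B5=S
input #5 (m=0, q=8): covers B1=T, B1=F, B2=T, B3=F, B4=F, B5=S
together the pool reaches 10 outcomes: B1=T, B1=F, B2=T, B2=F, B3=T, B3=F, B4=T, B4=F, B5=S, B5=E
size 1 is not enough: best union over all size-1 subsets is 8/10
size 2 is not enough: best union over all size-2 subsets is 9/10
inputs {1, 3, 4} (size 3) cover everything; no size-3 subset with a lexicographically smaller index list covers all 10
Answer: 3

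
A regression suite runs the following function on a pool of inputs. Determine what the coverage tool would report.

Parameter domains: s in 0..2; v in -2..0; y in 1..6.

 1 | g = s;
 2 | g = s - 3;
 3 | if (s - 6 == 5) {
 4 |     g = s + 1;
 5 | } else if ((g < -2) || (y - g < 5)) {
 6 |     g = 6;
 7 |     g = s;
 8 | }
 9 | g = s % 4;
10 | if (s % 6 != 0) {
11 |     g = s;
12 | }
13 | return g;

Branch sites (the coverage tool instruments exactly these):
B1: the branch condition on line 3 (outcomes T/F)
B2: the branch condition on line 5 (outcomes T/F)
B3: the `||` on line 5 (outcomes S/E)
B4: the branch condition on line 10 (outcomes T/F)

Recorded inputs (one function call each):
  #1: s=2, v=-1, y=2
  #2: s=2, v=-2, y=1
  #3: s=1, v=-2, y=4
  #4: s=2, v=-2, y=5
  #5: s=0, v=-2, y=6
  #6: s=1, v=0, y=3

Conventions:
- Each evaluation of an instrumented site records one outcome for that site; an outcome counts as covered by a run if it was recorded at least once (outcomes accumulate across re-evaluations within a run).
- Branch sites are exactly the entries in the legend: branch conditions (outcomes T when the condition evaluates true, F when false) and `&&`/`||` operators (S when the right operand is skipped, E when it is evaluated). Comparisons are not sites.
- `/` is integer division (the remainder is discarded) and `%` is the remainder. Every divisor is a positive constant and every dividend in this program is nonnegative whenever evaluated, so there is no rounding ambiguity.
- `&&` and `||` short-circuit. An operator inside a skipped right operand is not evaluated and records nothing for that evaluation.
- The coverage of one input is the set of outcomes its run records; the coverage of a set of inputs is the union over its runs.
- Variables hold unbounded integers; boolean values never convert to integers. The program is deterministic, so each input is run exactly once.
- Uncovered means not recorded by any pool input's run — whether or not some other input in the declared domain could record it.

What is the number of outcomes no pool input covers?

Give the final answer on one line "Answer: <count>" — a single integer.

input #1 (s=2, v=-1, y=2): events B1->F, B3->E, B2->T, B4->T; covers B1=F, B2=T, B3=E, B4=T
input #2 (s=2, v=-2, y=1): events B1->F, B3->E, B2->T, B4->T; covers B1=F, B2=T, B3=E, B4=T
input #3 (s=1, v=-2, y=4): events B1->F, B3->E, B2->F, B4->T; covers B1=F, B2=F, B3=E, B4=T
input #4 (s=2, v=-2, y=5): events B1->F, B3->E, B2->F, B4->T; covers B1=F, B2=F, B3=E, B4=T
input #5 (s=0, v=-2, y=6): events B1->F, B3->S, B2->T, B4->F; covers B1=F, B2=T, B3=S, B4=F
input #6 (s=1, v=0, y=3): events B1->F, B3->E, B2->F, B4->T; covers B1=F, B2=F, B3=E, B4=T
union over the pool: B1=F, B2=T, B2=F, B3=S, B3=E, B4=T, B4=F
uncovered (1 of 8): B1=T

Answer: 1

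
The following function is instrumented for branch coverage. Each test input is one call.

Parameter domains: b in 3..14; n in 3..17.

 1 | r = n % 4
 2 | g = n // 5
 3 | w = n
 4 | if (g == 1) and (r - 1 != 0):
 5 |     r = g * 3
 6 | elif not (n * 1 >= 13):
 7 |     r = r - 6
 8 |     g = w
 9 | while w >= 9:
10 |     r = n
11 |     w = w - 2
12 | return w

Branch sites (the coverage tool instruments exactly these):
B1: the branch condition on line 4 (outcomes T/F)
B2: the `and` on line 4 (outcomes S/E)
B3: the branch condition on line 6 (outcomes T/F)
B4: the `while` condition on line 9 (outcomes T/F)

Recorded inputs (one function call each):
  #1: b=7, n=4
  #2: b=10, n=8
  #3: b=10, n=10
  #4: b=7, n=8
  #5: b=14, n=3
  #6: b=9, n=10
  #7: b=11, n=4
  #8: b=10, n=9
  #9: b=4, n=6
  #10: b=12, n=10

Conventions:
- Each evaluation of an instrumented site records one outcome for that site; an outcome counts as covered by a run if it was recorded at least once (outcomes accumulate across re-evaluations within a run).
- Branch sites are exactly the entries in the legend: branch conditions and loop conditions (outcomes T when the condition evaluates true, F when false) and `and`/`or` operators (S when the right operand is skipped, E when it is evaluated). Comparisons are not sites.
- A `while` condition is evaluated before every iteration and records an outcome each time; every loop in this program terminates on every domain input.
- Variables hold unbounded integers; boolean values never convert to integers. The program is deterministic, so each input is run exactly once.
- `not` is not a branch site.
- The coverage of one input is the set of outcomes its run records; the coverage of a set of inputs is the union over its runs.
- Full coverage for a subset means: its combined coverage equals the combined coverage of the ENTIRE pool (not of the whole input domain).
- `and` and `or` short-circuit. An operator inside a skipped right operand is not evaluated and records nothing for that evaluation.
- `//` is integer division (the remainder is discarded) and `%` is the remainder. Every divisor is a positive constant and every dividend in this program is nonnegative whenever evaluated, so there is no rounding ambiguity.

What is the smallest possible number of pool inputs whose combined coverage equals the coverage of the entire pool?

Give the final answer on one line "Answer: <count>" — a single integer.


run #1 (b=7, n=4) runs B2->S, B1->F, B3->T, B4->F; records B1=F, B2=S, B3=T, B4=F
run #2 (b=10, n=8) runs B2->E, B1->T, B4->F; records B1=T, B2=E, B4=F
run #3 (b=10, n=10) runs B2->S, B1->F, B3->T, B4->T, B4->F; records B1=F, B2=S, B3=T, B4=T, B4=F
run #4 (b=7, n=8) runs B2->E, B1->T, B4->F; records B1=T, B2=E, B4=F
run #5 (b=14, n=3) runs B2->S, B1->F, B3->T, B4->F; records B1=F, B2=S, B3=T, B4=F
run #6 (b=9, n=10) runs B2->S, B1->F, B3->T, B4->T, B4->F; records B1=F, B2=S, B3=T, B4=T, B4=F
run #7 (b=11, n=4) runs B2->S, B1->F, B3->T, B4->F; records B1=F, B2=S, B3=T, B4=F
run #8 (b=10, n=9) runs B2->E, B1->F, B3->T, B4->T, B4->F; records B1=F, B2=E, B3=T, B4=T, B4=F
run #9 (b=4, n=6) runs B2->E, B1->T, B4->F; records B1=T, B2=E, B4=F
run #10 (b=12, n=10) runs B2->S, B1->F, B3->T, B4->T, B4->F; records B1=F, B2=S, B3=T, B4=T, B4=F
the full pool covers 7 outcomes: B1=T, B1=F, B2=S, B2=E, B3=T, B4=T, B4=F
checked all size-1 subsets: none covers 7 outcomes (max 5/7)
inputs {2, 3} (size 2) cover everything; no size-2 subset with a lexicographically smaller index list covers all 7
Answer: 2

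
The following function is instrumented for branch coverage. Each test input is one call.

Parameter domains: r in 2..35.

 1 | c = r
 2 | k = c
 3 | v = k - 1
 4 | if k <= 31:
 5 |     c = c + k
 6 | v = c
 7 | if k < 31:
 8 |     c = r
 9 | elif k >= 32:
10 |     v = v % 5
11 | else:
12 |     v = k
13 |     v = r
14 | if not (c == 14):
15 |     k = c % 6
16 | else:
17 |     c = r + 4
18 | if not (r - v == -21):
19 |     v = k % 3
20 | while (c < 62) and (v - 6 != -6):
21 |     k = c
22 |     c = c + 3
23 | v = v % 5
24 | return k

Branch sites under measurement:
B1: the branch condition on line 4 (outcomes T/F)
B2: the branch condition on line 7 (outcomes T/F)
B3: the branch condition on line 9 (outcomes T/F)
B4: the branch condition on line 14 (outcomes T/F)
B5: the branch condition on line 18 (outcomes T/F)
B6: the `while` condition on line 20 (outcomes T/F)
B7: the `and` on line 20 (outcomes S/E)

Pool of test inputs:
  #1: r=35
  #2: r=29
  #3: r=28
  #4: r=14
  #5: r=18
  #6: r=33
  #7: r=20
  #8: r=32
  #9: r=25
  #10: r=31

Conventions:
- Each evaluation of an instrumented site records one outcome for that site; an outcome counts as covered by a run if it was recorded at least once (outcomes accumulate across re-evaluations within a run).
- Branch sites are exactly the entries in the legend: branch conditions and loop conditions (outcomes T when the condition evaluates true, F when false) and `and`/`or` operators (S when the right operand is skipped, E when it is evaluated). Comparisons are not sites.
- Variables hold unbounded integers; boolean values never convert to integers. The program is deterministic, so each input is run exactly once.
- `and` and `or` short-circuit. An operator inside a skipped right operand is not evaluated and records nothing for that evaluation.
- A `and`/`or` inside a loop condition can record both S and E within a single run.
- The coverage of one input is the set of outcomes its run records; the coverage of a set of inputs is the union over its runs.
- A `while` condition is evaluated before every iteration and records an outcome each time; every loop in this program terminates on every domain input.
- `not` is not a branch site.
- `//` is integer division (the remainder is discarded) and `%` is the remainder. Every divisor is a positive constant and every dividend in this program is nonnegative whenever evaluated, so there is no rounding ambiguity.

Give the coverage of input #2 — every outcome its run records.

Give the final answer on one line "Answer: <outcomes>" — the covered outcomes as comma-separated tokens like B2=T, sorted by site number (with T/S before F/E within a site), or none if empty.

Event log for input #2 (r=29):
  B1->T, B2->T, B4->T, B5->T, B7->E, B6->T, B7->E, B6->T, B7->E, B6->T
  B7->E, B6->T, B7->E, B6->T, B7->E, B6->T, B7->E, B6->T, B7->E, B6->T
  B7->E, B6->T, B7->E, B6->T, B7->E, B6->T, B7->S, B6->F
distinct outcomes covered: B1=T, B2=T, B4=T, B5=T, B6=T, B6=F, B7=S, B7=E

Answer: B1=T, B2=T, B4=T, B5=T, B6=T, B6=F, B7=S, B7=E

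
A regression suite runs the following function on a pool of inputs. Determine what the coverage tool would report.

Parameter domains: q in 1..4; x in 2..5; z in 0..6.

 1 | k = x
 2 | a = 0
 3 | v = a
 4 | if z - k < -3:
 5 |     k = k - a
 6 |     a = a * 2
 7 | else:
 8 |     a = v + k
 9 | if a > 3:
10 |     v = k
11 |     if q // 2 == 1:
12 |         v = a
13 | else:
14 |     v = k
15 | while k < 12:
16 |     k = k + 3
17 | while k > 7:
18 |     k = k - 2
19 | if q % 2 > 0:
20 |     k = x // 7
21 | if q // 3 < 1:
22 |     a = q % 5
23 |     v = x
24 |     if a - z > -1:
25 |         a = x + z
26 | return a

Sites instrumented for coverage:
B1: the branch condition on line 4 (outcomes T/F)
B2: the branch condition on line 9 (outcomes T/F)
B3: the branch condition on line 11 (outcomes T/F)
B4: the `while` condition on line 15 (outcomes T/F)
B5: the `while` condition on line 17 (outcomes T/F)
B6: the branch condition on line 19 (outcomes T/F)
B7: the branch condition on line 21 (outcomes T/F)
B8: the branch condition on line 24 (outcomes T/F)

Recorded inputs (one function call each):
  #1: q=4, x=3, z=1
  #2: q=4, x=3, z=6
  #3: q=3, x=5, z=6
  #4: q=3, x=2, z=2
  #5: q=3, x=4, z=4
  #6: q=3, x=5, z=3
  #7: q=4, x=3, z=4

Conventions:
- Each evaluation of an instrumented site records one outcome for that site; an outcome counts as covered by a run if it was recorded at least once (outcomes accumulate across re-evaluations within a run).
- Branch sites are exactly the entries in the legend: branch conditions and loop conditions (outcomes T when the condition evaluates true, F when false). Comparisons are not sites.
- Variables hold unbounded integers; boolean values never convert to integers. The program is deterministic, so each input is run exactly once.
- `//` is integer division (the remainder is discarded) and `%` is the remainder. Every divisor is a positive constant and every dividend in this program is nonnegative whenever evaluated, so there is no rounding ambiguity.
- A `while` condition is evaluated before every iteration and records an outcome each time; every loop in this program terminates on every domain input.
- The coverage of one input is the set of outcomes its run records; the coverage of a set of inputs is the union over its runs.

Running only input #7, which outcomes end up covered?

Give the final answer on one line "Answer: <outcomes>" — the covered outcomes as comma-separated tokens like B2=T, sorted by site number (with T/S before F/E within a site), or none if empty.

Tracing the run of input #7 (q=4, x=3, z=4):
  B1->F, B2->F, B4->T, B4->T, B4->T, B4->F, B5->T, B5->T, B5->T, B5->F
  B6->F, B7->F
collecting distinct outcomes: B1=F, B2=F, B4=T, B4=F, B5=T, B5=F, B6=F, B7=F

Answer: B1=F, B2=F, B4=T, B4=F, B5=T, B5=F, B6=F, B7=F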